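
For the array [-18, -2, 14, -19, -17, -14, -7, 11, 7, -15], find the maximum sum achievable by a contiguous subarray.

Using Kadane's algorithm on [-18, -2, 14, -19, -17, -14, -7, 11, 7, -15]:

Scanning through the array:
Position 1 (value -2): max_ending_here = -2, max_so_far = -2
Position 2 (value 14): max_ending_here = 14, max_so_far = 14
Position 3 (value -19): max_ending_here = -5, max_so_far = 14
Position 4 (value -17): max_ending_here = -17, max_so_far = 14
Position 5 (value -14): max_ending_here = -14, max_so_far = 14
Position 6 (value -7): max_ending_here = -7, max_so_far = 14
Position 7 (value 11): max_ending_here = 11, max_so_far = 14
Position 8 (value 7): max_ending_here = 18, max_so_far = 18
Position 9 (value -15): max_ending_here = 3, max_so_far = 18

Maximum subarray: [11, 7]
Maximum sum: 18

The maximum subarray is [11, 7] with sum 18. This subarray runs from index 7 to index 8.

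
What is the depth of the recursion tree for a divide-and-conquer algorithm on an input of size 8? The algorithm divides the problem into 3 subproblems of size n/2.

For divide and conquer with division factor 2:

Problem sizes at each level:
Level 0: 8
Level 1: 4
Level 2: 2
Level 3: 1

The root is level 0 and the size-1 base case is level 3 (the tree spans levels 0 through 3, i.e. 4 levels counting the root), so the depth is the number of divisions: log_2(8) = 3

The recursion tree depth is log_2(8) = 3. At each level, the problem size is divided by 2, so it takes 3 divisions to reduce to a base case of size 1. The algorithm makes 3 recursive calls at each level.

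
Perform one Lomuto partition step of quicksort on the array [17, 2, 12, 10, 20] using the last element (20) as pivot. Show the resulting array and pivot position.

Lomuto partition with pivot = 20:

Initial array: [17, 2, 12, 10, 20]

arr[0]=17 <= 20: swap with position 0, array becomes [17, 2, 12, 10, 20]
arr[1]=2 <= 20: swap with position 1, array becomes [17, 2, 12, 10, 20]
arr[2]=12 <= 20: swap with position 2, array becomes [17, 2, 12, 10, 20]
arr[3]=10 <= 20: swap with position 3, array becomes [17, 2, 12, 10, 20]

Place pivot at position 4: [17, 2, 12, 10, 20]
Pivot position: 4

After partitioning with pivot 20, the array becomes [17, 2, 12, 10, 20]. The pivot is placed at index 4. All elements to the left of the pivot are <= 20, and all elements to the right are > 20.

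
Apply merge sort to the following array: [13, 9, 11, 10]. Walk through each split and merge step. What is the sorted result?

Merge sort trace:

Split: [13, 9, 11, 10] -> [13, 9] and [11, 10]
  Split: [13, 9] -> [13] and [9]
  Merge: [13] + [9] -> [9, 13]
  Split: [11, 10] -> [11] and [10]
  Merge: [11] + [10] -> [10, 11]
Merge: [9, 13] + [10, 11] -> [9, 10, 11, 13]

Final sorted array: [9, 10, 11, 13]

The merge sort proceeds by recursively splitting the array and merging sorted halves.
After all merges, the sorted array is [9, 10, 11, 13].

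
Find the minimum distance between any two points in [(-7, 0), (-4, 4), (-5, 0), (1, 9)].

Computing all pairwise distances among 4 points:

d((-7, 0), (-4, 4)) = 5.0
d((-7, 0), (-5, 0)) = 2.0 <-- minimum
d((-7, 0), (1, 9)) = 12.0416
d((-4, 4), (-5, 0)) = 4.1231
d((-4, 4), (1, 9)) = 7.0711
d((-5, 0), (1, 9)) = 10.8167

Closest pair: (-7, 0) and (-5, 0) with distance 2.0

The closest pair is (-7, 0) and (-5, 0) with Euclidean distance 2.0. For 4 points, brute-force pairwise comparison is shown above. For large n, the divide-and-conquer algorithm (sort by x, recurse on halves, check the dividing strip) achieves O(n log n).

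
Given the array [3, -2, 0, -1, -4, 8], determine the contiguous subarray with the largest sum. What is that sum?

Using Kadane's algorithm on [3, -2, 0, -1, -4, 8]:

Scanning through the array:
Position 1 (value -2): max_ending_here = 1, max_so_far = 3
Position 2 (value 0): max_ending_here = 1, max_so_far = 3
Position 3 (value -1): max_ending_here = 0, max_so_far = 3
Position 4 (value -4): max_ending_here = -4, max_so_far = 3
Position 5 (value 8): max_ending_here = 8, max_so_far = 8

Maximum subarray: [8]
Maximum sum: 8

The maximum subarray is [8] with sum 8. This subarray runs from index 5 to index 5.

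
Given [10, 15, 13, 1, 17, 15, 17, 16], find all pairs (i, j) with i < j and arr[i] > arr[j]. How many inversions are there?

Finding inversions in [10, 15, 13, 1, 17, 15, 17, 16]:

(0, 3): arr[0]=10 > arr[3]=1
(1, 2): arr[1]=15 > arr[2]=13
(1, 3): arr[1]=15 > arr[3]=1
(2, 3): arr[2]=13 > arr[3]=1
(4, 5): arr[4]=17 > arr[5]=15
(4, 7): arr[4]=17 > arr[7]=16
(6, 7): arr[6]=17 > arr[7]=16

Total inversions: 7

The array has 7 inversion(s): (0,3), (1,2), (1,3), (2,3), (4,5), (4,7), (6,7). Each pair (i,j) satisfies i < j and arr[i] > arr[j].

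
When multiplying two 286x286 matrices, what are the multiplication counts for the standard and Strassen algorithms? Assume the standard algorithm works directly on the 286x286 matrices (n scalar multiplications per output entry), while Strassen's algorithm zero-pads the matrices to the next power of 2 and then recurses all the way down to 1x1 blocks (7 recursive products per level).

Matrix multiplication for 286x286 matrices:

Strassen's algorithm requires power-of-2 dimensions. Pad 286x286 to 512x512 (next power of 2).

Standard algorithm: 286^3 = 23393656 multiplications
Strassen's algorithm: 7^(log2(512)) = 7^9 = 40353607 multiplications
Difference: 23393656 - 40353607 = -16959951 (Strassen uses MORE here due to padding overhead — for small or just-over-power-of-2 n, padding can outweigh the per-level savings)

Standard: 23393656 multiplications (286^3). Strassen: 40353607 multiplications (7^9, after padding to 512x512). Strassen reduces 8 recursive multiplications to 7 at each level.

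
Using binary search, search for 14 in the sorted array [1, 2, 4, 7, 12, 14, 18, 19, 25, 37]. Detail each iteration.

Binary search for 14 in [1, 2, 4, 7, 12, 14, 18, 19, 25, 37]:

lo=0, hi=9, mid=4, arr[mid]=12 -> 12 < 14, search right half
lo=5, hi=9, mid=7, arr[mid]=19 -> 19 > 14, search left half
lo=5, hi=6, mid=5, arr[mid]=14 -> Found target at index 5!

Binary search finds 14 at index 5 after 3 comparisons. The search repeatedly halves the search space by comparing with the middle element.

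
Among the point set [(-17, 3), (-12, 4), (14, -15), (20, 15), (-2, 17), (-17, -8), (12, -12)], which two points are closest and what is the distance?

Computing all pairwise distances among 7 points:

d((-17, 3), (-12, 4)) = 5.099
d((-17, 3), (14, -15)) = 35.8469
d((-17, 3), (20, 15)) = 38.8973
d((-17, 3), (-2, 17)) = 20.5183
d((-17, 3), (-17, -8)) = 11.0
d((-17, 3), (12, -12)) = 32.6497
d((-12, 4), (14, -15)) = 32.2025
d((-12, 4), (20, 15)) = 33.8378
d((-12, 4), (-2, 17)) = 16.4012
d((-12, 4), (-17, -8)) = 13.0
d((-12, 4), (12, -12)) = 28.8444
d((14, -15), (20, 15)) = 30.5941
d((14, -15), (-2, 17)) = 35.7771
d((14, -15), (-17, -8)) = 31.7805
d((14, -15), (12, -12)) = 3.6056 <-- minimum
d((20, 15), (-2, 17)) = 22.0907
d((20, 15), (-17, -8)) = 43.566
d((20, 15), (12, -12)) = 28.1603
d((-2, 17), (-17, -8)) = 29.1548
d((-2, 17), (12, -12)) = 32.2025
d((-17, -8), (12, -12)) = 29.2746

Closest pair: (14, -15) and (12, -12) with distance 3.6056

The closest pair is (14, -15) and (12, -12) with Euclidean distance 3.6056. For 7 points, brute-force pairwise comparison is shown above. For large n, the divide-and-conquer algorithm (sort by x, recurse on halves, check the dividing strip) achieves O(n log n).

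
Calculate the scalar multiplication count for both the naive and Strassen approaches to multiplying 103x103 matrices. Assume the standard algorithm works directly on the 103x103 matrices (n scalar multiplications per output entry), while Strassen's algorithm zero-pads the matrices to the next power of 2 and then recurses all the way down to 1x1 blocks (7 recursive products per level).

Matrix multiplication for 103x103 matrices:

Strassen's algorithm requires power-of-2 dimensions. Pad 103x103 to 128x128 (next power of 2).

Standard algorithm: 103^3 = 1092727 multiplications
Strassen's algorithm: 7^(log2(128)) = 7^7 = 823543 multiplications
Savings: 1092727 - 823543 = 269184 multiplications

Standard: 1092727 multiplications (103^3). Strassen: 823543 multiplications (7^7, after padding to 128x128). Strassen reduces 8 recursive multiplications to 7 at each level.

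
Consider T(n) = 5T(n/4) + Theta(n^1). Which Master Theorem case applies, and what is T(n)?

Master Theorem for T(n) = 5T(n/4) + O(n^1):

a = 5, b = 4, c = 1
log_b(a) = log_4(5) = 1.1610

Case 1: c = 1 < log_4(5) = 1.1610
T(n) = O(n^(log_4 5))

For T(n) = 5T(n/4) + O(n^1): log_4(5) = 1.1610. This is Case 1 of the Master Theorem (c < log_b(a), work dominated by leaves), giving O(n^(log_4 5)).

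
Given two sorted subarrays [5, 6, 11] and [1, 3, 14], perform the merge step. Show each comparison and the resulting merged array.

Merging process:

Compare 5 vs 1: take 1 from right. Merged: [1]
Compare 5 vs 3: take 3 from right. Merged: [1, 3]
Compare 5 vs 14: take 5 from left. Merged: [1, 3, 5]
Compare 6 vs 14: take 6 from left. Merged: [1, 3, 5, 6]
Compare 11 vs 14: take 11 from left. Merged: [1, 3, 5, 6, 11]
Append remaining from right: [14]. Merged: [1, 3, 5, 6, 11, 14]

Final merged array: [1, 3, 5, 6, 11, 14]
Total comparisons: 5

The merged array is [1, 3, 5, 6, 11, 14], requiring 5 comparisons. The merge step runs in O(n) time where n is the total number of elements.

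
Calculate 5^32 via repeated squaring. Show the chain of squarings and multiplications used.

Computing 5^32 by squaring (build up from 5^1; each line after the first costs one multiplication):

5^1 = 5
5^2 = (5^1)^2 = 5^2 = 25
5^4 = (5^2)^2 = 25^2 = 625
5^8 = (5^4)^2 = 625^2 = 390625
5^16 = (5^8)^2 = 390625^2 = 152587890625
5^32 = (5^16)^2 = 152587890625^2 = 23283064365386962890625

Result: 23283064365386962890625
Multiplications needed: 5 (5 lines after 5^1)

5^32 = 23283064365386962890625. Using exponentiation by squaring, this requires 5 multiplications. The key idea: if the exponent is even, square the half-power; if odd, multiply by the base once.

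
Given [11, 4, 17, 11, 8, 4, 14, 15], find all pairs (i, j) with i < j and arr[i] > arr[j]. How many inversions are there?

Finding inversions in [11, 4, 17, 11, 8, 4, 14, 15]:

(0, 1): arr[0]=11 > arr[1]=4
(0, 4): arr[0]=11 > arr[4]=8
(0, 5): arr[0]=11 > arr[5]=4
(2, 3): arr[2]=17 > arr[3]=11
(2, 4): arr[2]=17 > arr[4]=8
(2, 5): arr[2]=17 > arr[5]=4
(2, 6): arr[2]=17 > arr[6]=14
(2, 7): arr[2]=17 > arr[7]=15
(3, 4): arr[3]=11 > arr[4]=8
(3, 5): arr[3]=11 > arr[5]=4
(4, 5): arr[4]=8 > arr[5]=4

Total inversions: 11

The array has 11 inversion(s): (0,1), (0,4), (0,5), (2,3), (2,4), (2,5), (2,6), (2,7), (3,4), (3,5), (4,5). Each pair (i,j) satisfies i < j and arr[i] > arr[j].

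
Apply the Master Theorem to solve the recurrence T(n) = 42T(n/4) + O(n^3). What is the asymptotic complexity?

Master Theorem for T(n) = 42T(n/4) + O(n^3):

a = 42, b = 4, c = 3
log_b(a) = log_4(42) = 2.6962

Case 3: c = 3 > log_4(42) = 2.6962
T(n) = O(n^3) = O(n^3)

For T(n) = 42T(n/4) + O(n^3): log_4(42) = 2.6962. This is Case 3 of the Master Theorem (c > log_b(a), work dominated by root), giving O(n^3).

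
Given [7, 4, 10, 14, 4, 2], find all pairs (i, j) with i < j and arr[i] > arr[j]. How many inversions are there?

Finding inversions in [7, 4, 10, 14, 4, 2]:

(0, 1): arr[0]=7 > arr[1]=4
(0, 4): arr[0]=7 > arr[4]=4
(0, 5): arr[0]=7 > arr[5]=2
(1, 5): arr[1]=4 > arr[5]=2
(2, 4): arr[2]=10 > arr[4]=4
(2, 5): arr[2]=10 > arr[5]=2
(3, 4): arr[3]=14 > arr[4]=4
(3, 5): arr[3]=14 > arr[5]=2
(4, 5): arr[4]=4 > arr[5]=2

Total inversions: 9

The array has 9 inversion(s): (0,1), (0,4), (0,5), (1,5), (2,4), (2,5), (3,4), (3,5), (4,5). Each pair (i,j) satisfies i < j and arr[i] > arr[j].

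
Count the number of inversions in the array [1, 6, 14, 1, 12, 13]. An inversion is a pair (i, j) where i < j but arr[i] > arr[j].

Finding inversions in [1, 6, 14, 1, 12, 13]:

(1, 3): arr[1]=6 > arr[3]=1
(2, 3): arr[2]=14 > arr[3]=1
(2, 4): arr[2]=14 > arr[4]=12
(2, 5): arr[2]=14 > arr[5]=13

Total inversions: 4

The array has 4 inversion(s): (1,3), (2,3), (2,4), (2,5). Each pair (i,j) satisfies i < j and arr[i] > arr[j].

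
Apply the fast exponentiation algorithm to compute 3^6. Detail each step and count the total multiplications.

Computing 3^6 by squaring (build up from 3^1; each line after the first costs one multiplication):

3^1 = 3
3^2 = (3^1)^2 = 3^2 = 9
3^3 = 3 * 3^2 = 3 * 9 = 27
3^6 = (3^3)^2 = 27^2 = 729

Result: 729
Multiplications needed: 3 (3 lines after 3^1)

3^6 = 729. Using exponentiation by squaring, this requires 3 multiplications. The key idea: if the exponent is even, square the half-power; if odd, multiply by the base once.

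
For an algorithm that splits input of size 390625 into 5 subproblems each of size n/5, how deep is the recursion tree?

For divide and conquer with division factor 5:

Problem sizes at each level:
Level 0: 390625
Level 1: 78125
Level 2: 15625
Level 3: 3125
Level 4: 625
Level 5: 125
Level 6: 25
Level 7: 5
Level 8: 1

The root is level 0 and the size-1 base case is level 8 (the tree spans levels 0 through 8, i.e. 9 levels counting the root), so the depth is the number of divisions: log_5(390625) = 8

The recursion tree depth is log_5(390625) = 8. At each level, the problem size is divided by 5, so it takes 8 divisions to reduce to a base case of size 1. The algorithm makes 5 recursive calls at each level.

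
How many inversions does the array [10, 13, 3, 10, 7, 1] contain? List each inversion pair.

Finding inversions in [10, 13, 3, 10, 7, 1]:

(0, 2): arr[0]=10 > arr[2]=3
(0, 4): arr[0]=10 > arr[4]=7
(0, 5): arr[0]=10 > arr[5]=1
(1, 2): arr[1]=13 > arr[2]=3
(1, 3): arr[1]=13 > arr[3]=10
(1, 4): arr[1]=13 > arr[4]=7
(1, 5): arr[1]=13 > arr[5]=1
(2, 5): arr[2]=3 > arr[5]=1
(3, 4): arr[3]=10 > arr[4]=7
(3, 5): arr[3]=10 > arr[5]=1
(4, 5): arr[4]=7 > arr[5]=1

Total inversions: 11

The array has 11 inversion(s): (0,2), (0,4), (0,5), (1,2), (1,3), (1,4), (1,5), (2,5), (3,4), (3,5), (4,5). Each pair (i,j) satisfies i < j and arr[i] > arr[j].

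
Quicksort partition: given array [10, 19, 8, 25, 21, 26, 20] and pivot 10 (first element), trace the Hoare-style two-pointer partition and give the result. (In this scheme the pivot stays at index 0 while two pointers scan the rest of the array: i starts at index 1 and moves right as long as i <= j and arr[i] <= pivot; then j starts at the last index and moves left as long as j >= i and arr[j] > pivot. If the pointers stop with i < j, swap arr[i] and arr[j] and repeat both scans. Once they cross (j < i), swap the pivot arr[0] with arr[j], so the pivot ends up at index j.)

Hoare-style two-pointer partition with pivot = 10:

Initial array: [10, 19, 8, 25, 21, 26, 20]

Pointers start at i = 1, j = 6.
i stops at index 1 (arr[1]=19 > 10), j stops at index 2 (arr[2]=8 <= 10): swap arr[1] and arr[2], array becomes [10, 8, 19, 25, 21, 26, 20]
i ends at 2, j ends at 1: the pointers have crossed (j < i), so scanning stops.

Swap pivot arr[0] with arr[1] to place pivot at position 1: [8, 10, 19, 25, 21, 26, 20]
Pivot position: 1

After partitioning with pivot 10, the array becomes [8, 10, 19, 25, 21, 26, 20]. The pivot is placed at index 1. All elements to the left of the pivot are <= 10, and all elements to the right are > 10.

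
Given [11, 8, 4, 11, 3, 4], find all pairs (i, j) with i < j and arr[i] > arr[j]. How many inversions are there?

Finding inversions in [11, 8, 4, 11, 3, 4]:

(0, 1): arr[0]=11 > arr[1]=8
(0, 2): arr[0]=11 > arr[2]=4
(0, 4): arr[0]=11 > arr[4]=3
(0, 5): arr[0]=11 > arr[5]=4
(1, 2): arr[1]=8 > arr[2]=4
(1, 4): arr[1]=8 > arr[4]=3
(1, 5): arr[1]=8 > arr[5]=4
(2, 4): arr[2]=4 > arr[4]=3
(3, 4): arr[3]=11 > arr[4]=3
(3, 5): arr[3]=11 > arr[5]=4

Total inversions: 10

The array has 10 inversion(s): (0,1), (0,2), (0,4), (0,5), (1,2), (1,4), (1,5), (2,4), (3,4), (3,5). Each pair (i,j) satisfies i < j and arr[i] > arr[j].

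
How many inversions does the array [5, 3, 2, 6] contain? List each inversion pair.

Finding inversions in [5, 3, 2, 6]:

(0, 1): arr[0]=5 > arr[1]=3
(0, 2): arr[0]=5 > arr[2]=2
(1, 2): arr[1]=3 > arr[2]=2

Total inversions: 3

The array has 3 inversion(s): (0,1), (0,2), (1,2). Each pair (i,j) satisfies i < j and arr[i] > arr[j].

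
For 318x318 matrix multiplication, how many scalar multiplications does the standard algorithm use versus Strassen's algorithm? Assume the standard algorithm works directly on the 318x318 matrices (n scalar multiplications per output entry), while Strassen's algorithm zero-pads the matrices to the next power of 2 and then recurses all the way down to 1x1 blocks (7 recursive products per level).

Matrix multiplication for 318x318 matrices:

Strassen's algorithm requires power-of-2 dimensions. Pad 318x318 to 512x512 (next power of 2).

Standard algorithm: 318^3 = 32157432 multiplications
Strassen's algorithm: 7^(log2(512)) = 7^9 = 40353607 multiplications
Difference: 32157432 - 40353607 = -8196175 (Strassen uses MORE here due to padding overhead — for small or just-over-power-of-2 n, padding can outweigh the per-level savings)

Standard: 32157432 multiplications (318^3). Strassen: 40353607 multiplications (7^9, after padding to 512x512). Strassen reduces 8 recursive multiplications to 7 at each level.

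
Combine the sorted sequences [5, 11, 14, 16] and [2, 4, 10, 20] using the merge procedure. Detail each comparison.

Merging process:

Compare 5 vs 2: take 2 from right. Merged: [2]
Compare 5 vs 4: take 4 from right. Merged: [2, 4]
Compare 5 vs 10: take 5 from left. Merged: [2, 4, 5]
Compare 11 vs 10: take 10 from right. Merged: [2, 4, 5, 10]
Compare 11 vs 20: take 11 from left. Merged: [2, 4, 5, 10, 11]
Compare 14 vs 20: take 14 from left. Merged: [2, 4, 5, 10, 11, 14]
Compare 16 vs 20: take 16 from left. Merged: [2, 4, 5, 10, 11, 14, 16]
Append remaining from right: [20]. Merged: [2, 4, 5, 10, 11, 14, 16, 20]

Final merged array: [2, 4, 5, 10, 11, 14, 16, 20]
Total comparisons: 7

The merged array is [2, 4, 5, 10, 11, 14, 16, 20], requiring 7 comparisons. The merge step runs in O(n) time where n is the total number of elements.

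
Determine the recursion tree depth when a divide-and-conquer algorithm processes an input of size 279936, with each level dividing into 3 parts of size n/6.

For divide and conquer with division factor 6:

Problem sizes at each level:
Level 0: 279936
Level 1: 46656
Level 2: 7776
Level 3: 1296
Level 4: 216
Level 5: 36
Level 6: 6
Level 7: 1

The root is level 0 and the size-1 base case is level 7 (the tree spans levels 0 through 7, i.e. 8 levels counting the root), so the depth is the number of divisions: log_6(279936) = 7

The recursion tree depth is log_6(279936) = 7. At each level, the problem size is divided by 6, so it takes 7 divisions to reduce to a base case of size 1. The algorithm makes 3 recursive calls at each level.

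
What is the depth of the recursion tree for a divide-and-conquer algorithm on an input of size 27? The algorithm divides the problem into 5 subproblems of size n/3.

For divide and conquer with division factor 3:

Problem sizes at each level:
Level 0: 27
Level 1: 9
Level 2: 3
Level 3: 1

The root is level 0 and the size-1 base case is level 3 (the tree spans levels 0 through 3, i.e. 4 levels counting the root), so the depth is the number of divisions: log_3(27) = 3

The recursion tree depth is log_3(27) = 3. At each level, the problem size is divided by 3, so it takes 3 divisions to reduce to a base case of size 1. The algorithm makes 5 recursive calls at each level.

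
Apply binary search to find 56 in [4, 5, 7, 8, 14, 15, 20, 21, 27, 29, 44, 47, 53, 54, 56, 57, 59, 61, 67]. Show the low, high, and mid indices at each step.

Binary search for 56 in [4, 5, 7, 8, 14, 15, 20, 21, 27, 29, 44, 47, 53, 54, 56, 57, 59, 61, 67]:

lo=0, hi=18, mid=9, arr[mid]=29 -> 29 < 56, search right half
lo=10, hi=18, mid=14, arr[mid]=56 -> Found target at index 14!

Binary search finds 56 at index 14 after 2 comparisons. The search repeatedly halves the search space by comparing with the middle element.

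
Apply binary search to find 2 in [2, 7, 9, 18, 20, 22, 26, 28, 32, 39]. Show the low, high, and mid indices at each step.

Binary search for 2 in [2, 7, 9, 18, 20, 22, 26, 28, 32, 39]:

lo=0, hi=9, mid=4, arr[mid]=20 -> 20 > 2, search left half
lo=0, hi=3, mid=1, arr[mid]=7 -> 7 > 2, search left half
lo=0, hi=0, mid=0, arr[mid]=2 -> Found target at index 0!

Binary search finds 2 at index 0 after 3 comparisons. The search repeatedly halves the search space by comparing with the middle element.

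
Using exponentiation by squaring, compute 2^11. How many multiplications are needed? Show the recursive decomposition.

Computing 2^11 by squaring (build up from 2^1; each line after the first costs one multiplication):

2^1 = 2
2^2 = (2^1)^2 = 2^2 = 4
2^4 = (2^2)^2 = 4^2 = 16
2^5 = 2 * 2^4 = 2 * 16 = 32
2^10 = (2^5)^2 = 32^2 = 1024
2^11 = 2 * 2^10 = 2 * 1024 = 2048

Result: 2048
Multiplications needed: 5 (5 lines after 2^1)

2^11 = 2048. Using exponentiation by squaring, this requires 5 multiplications. The key idea: if the exponent is even, square the half-power; if odd, multiply by the base once.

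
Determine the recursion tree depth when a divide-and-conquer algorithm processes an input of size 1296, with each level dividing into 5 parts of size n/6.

For divide and conquer with division factor 6:

Problem sizes at each level:
Level 0: 1296
Level 1: 216
Level 2: 36
Level 3: 6
Level 4: 1

The root is level 0 and the size-1 base case is level 4 (the tree spans levels 0 through 4, i.e. 5 levels counting the root), so the depth is the number of divisions: log_6(1296) = 4

The recursion tree depth is log_6(1296) = 4. At each level, the problem size is divided by 6, so it takes 4 divisions to reduce to a base case of size 1. The algorithm makes 5 recursive calls at each level.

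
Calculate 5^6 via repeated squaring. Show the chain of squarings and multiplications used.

Computing 5^6 by squaring (build up from 5^1; each line after the first costs one multiplication):

5^1 = 5
5^2 = (5^1)^2 = 5^2 = 25
5^3 = 5 * 5^2 = 5 * 25 = 125
5^6 = (5^3)^2 = 125^2 = 15625

Result: 15625
Multiplications needed: 3 (3 lines after 5^1)

5^6 = 15625. Using exponentiation by squaring, this requires 3 multiplications. The key idea: if the exponent is even, square the half-power; if odd, multiply by the base once.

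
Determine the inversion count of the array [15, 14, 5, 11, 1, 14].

Finding inversions in [15, 14, 5, 11, 1, 14]:

(0, 1): arr[0]=15 > arr[1]=14
(0, 2): arr[0]=15 > arr[2]=5
(0, 3): arr[0]=15 > arr[3]=11
(0, 4): arr[0]=15 > arr[4]=1
(0, 5): arr[0]=15 > arr[5]=14
(1, 2): arr[1]=14 > arr[2]=5
(1, 3): arr[1]=14 > arr[3]=11
(1, 4): arr[1]=14 > arr[4]=1
(2, 4): arr[2]=5 > arr[4]=1
(3, 4): arr[3]=11 > arr[4]=1

Total inversions: 10

The array has 10 inversion(s): (0,1), (0,2), (0,3), (0,4), (0,5), (1,2), (1,3), (1,4), (2,4), (3,4). Each pair (i,j) satisfies i < j and arr[i] > arr[j].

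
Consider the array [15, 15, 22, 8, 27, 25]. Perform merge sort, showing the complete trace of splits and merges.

Merge sort trace:

Split: [15, 15, 22, 8, 27, 25] -> [15, 15, 22] and [8, 27, 25]
  Split: [15, 15, 22] -> [15] and [15, 22]
    Split: [15, 22] -> [15] and [22]
    Merge: [15] + [22] -> [15, 22]
  Merge: [15] + [15, 22] -> [15, 15, 22]
  Split: [8, 27, 25] -> [8] and [27, 25]
    Split: [27, 25] -> [27] and [25]
    Merge: [27] + [25] -> [25, 27]
  Merge: [8] + [25, 27] -> [8, 25, 27]
Merge: [15, 15, 22] + [8, 25, 27] -> [8, 15, 15, 22, 25, 27]

Final sorted array: [8, 15, 15, 22, 25, 27]

The merge sort proceeds by recursively splitting the array and merging sorted halves.
After all merges, the sorted array is [8, 15, 15, 22, 25, 27].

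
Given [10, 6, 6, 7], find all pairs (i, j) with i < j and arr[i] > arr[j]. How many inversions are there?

Finding inversions in [10, 6, 6, 7]:

(0, 1): arr[0]=10 > arr[1]=6
(0, 2): arr[0]=10 > arr[2]=6
(0, 3): arr[0]=10 > arr[3]=7

Total inversions: 3

The array has 3 inversion(s): (0,1), (0,2), (0,3). Each pair (i,j) satisfies i < j and arr[i] > arr[j].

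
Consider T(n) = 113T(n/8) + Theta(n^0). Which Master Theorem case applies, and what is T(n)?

Master Theorem for T(n) = 113T(n/8) + O(n^0):

a = 113, b = 8, c = 0
log_b(a) = log_8(113) = 2.2734

Case 1: c = 0 < log_8(113) = 2.2734
T(n) = O(n^(log_8 113))

For T(n) = 113T(n/8) + O(n^0): log_8(113) = 2.2734. This is Case 1 of the Master Theorem (c < log_b(a), work dominated by leaves), giving O(n^(log_8 113)).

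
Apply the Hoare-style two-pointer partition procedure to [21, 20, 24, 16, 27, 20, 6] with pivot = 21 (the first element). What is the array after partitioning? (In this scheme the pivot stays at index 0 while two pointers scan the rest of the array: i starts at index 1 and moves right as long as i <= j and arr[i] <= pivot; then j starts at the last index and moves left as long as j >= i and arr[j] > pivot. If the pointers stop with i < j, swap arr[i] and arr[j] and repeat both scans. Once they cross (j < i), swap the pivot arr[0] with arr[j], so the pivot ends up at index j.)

Hoare-style two-pointer partition with pivot = 21:

Initial array: [21, 20, 24, 16, 27, 20, 6]

Pointers start at i = 1, j = 6.
i stops at index 2 (arr[2]=24 > 21), j stops at index 6 (arr[6]=6 <= 21): swap arr[2] and arr[6], array becomes [21, 20, 6, 16, 27, 20, 24]
i stops at index 4 (arr[4]=27 > 21), j stops at index 5 (arr[5]=20 <= 21): swap arr[4] and arr[5], array becomes [21, 20, 6, 16, 20, 27, 24]
i ends at 5, j ends at 4: the pointers have crossed (j < i), so scanning stops.

Swap pivot arr[0] with arr[4] to place pivot at position 4: [20, 20, 6, 16, 21, 27, 24]
Pivot position: 4

After partitioning with pivot 21, the array becomes [20, 20, 6, 16, 21, 27, 24]. The pivot is placed at index 4. All elements to the left of the pivot are <= 21, and all elements to the right are > 21.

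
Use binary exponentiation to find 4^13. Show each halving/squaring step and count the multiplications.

Computing 4^13 by squaring (build up from 4^1; each line after the first costs one multiplication):

4^1 = 4
4^2 = (4^1)^2 = 4^2 = 16
4^3 = 4 * 4^2 = 4 * 16 = 64
4^6 = (4^3)^2 = 64^2 = 4096
4^12 = (4^6)^2 = 4096^2 = 16777216
4^13 = 4 * 4^12 = 4 * 16777216 = 67108864

Result: 67108864
Multiplications needed: 5 (5 lines after 4^1)

4^13 = 67108864. Using exponentiation by squaring, this requires 5 multiplications. The key idea: if the exponent is even, square the half-power; if odd, multiply by the base once.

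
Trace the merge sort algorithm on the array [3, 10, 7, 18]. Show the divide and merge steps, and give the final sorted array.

Merge sort trace:

Split: [3, 10, 7, 18] -> [3, 10] and [7, 18]
  Split: [3, 10] -> [3] and [10]
  Merge: [3] + [10] -> [3, 10]
  Split: [7, 18] -> [7] and [18]
  Merge: [7] + [18] -> [7, 18]
Merge: [3, 10] + [7, 18] -> [3, 7, 10, 18]

Final sorted array: [3, 7, 10, 18]

The merge sort proceeds by recursively splitting the array and merging sorted halves.
After all merges, the sorted array is [3, 7, 10, 18].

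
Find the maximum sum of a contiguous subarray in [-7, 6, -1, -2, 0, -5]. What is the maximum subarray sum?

Using Kadane's algorithm on [-7, 6, -1, -2, 0, -5]:

Scanning through the array:
Position 1 (value 6): max_ending_here = 6, max_so_far = 6
Position 2 (value -1): max_ending_here = 5, max_so_far = 6
Position 3 (value -2): max_ending_here = 3, max_so_far = 6
Position 4 (value 0): max_ending_here = 3, max_so_far = 6
Position 5 (value -5): max_ending_here = -2, max_so_far = 6

Maximum subarray: [6]
Maximum sum: 6

The maximum subarray is [6] with sum 6. This subarray runs from index 1 to index 1.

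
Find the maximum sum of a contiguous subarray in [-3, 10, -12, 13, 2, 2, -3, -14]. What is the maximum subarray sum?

Using Kadane's algorithm on [-3, 10, -12, 13, 2, 2, -3, -14]:

Scanning through the array:
Position 1 (value 10): max_ending_here = 10, max_so_far = 10
Position 2 (value -12): max_ending_here = -2, max_so_far = 10
Position 3 (value 13): max_ending_here = 13, max_so_far = 13
Position 4 (value 2): max_ending_here = 15, max_so_far = 15
Position 5 (value 2): max_ending_here = 17, max_so_far = 17
Position 6 (value -3): max_ending_here = 14, max_so_far = 17
Position 7 (value -14): max_ending_here = 0, max_so_far = 17

Maximum subarray: [13, 2, 2]
Maximum sum: 17

The maximum subarray is [13, 2, 2] with sum 17. This subarray runs from index 3 to index 5.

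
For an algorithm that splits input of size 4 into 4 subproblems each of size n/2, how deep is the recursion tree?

For divide and conquer with division factor 2:

Problem sizes at each level:
Level 0: 4
Level 1: 2
Level 2: 1

The root is level 0 and the size-1 base case is level 2 (the tree spans levels 0 through 2, i.e. 3 levels counting the root), so the depth is the number of divisions: log_2(4) = 2

The recursion tree depth is log_2(4) = 2. At each level, the problem size is divided by 2, so it takes 2 divisions to reduce to a base case of size 1. The algorithm makes 4 recursive calls at each level.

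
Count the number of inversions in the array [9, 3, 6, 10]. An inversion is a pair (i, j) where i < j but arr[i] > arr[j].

Finding inversions in [9, 3, 6, 10]:

(0, 1): arr[0]=9 > arr[1]=3
(0, 2): arr[0]=9 > arr[2]=6

Total inversions: 2

The array has 2 inversion(s): (0,1), (0,2). Each pair (i,j) satisfies i < j and arr[i] > arr[j].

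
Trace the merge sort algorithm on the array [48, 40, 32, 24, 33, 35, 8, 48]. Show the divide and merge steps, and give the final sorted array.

Merge sort trace:

Split: [48, 40, 32, 24, 33, 35, 8, 48] -> [48, 40, 32, 24] and [33, 35, 8, 48]
  Split: [48, 40, 32, 24] -> [48, 40] and [32, 24]
    Split: [48, 40] -> [48] and [40]
    Merge: [48] + [40] -> [40, 48]
    Split: [32, 24] -> [32] and [24]
    Merge: [32] + [24] -> [24, 32]
  Merge: [40, 48] + [24, 32] -> [24, 32, 40, 48]
  Split: [33, 35, 8, 48] -> [33, 35] and [8, 48]
    Split: [33, 35] -> [33] and [35]
    Merge: [33] + [35] -> [33, 35]
    Split: [8, 48] -> [8] and [48]
    Merge: [8] + [48] -> [8, 48]
  Merge: [33, 35] + [8, 48] -> [8, 33, 35, 48]
Merge: [24, 32, 40, 48] + [8, 33, 35, 48] -> [8, 24, 32, 33, 35, 40, 48, 48]

Final sorted array: [8, 24, 32, 33, 35, 40, 48, 48]

The merge sort proceeds by recursively splitting the array and merging sorted halves.
After all merges, the sorted array is [8, 24, 32, 33, 35, 40, 48, 48].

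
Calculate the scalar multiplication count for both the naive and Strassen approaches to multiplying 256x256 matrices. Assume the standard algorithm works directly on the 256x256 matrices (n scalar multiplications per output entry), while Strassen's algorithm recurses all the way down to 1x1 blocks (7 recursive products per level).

Matrix multiplication for 256x256 matrices:

Standard algorithm: 256^3 = 16777216 multiplications
Strassen's algorithm: 7^(log2(256)) = 7^8 = 5764801 multiplications
Savings: 16777216 - 5764801 = 11012415 multiplications

Standard: 16777216 multiplications (256^3). Strassen: 5764801 multiplications (7^8). Strassen reduces 8 recursive multiplications to 7 at each level.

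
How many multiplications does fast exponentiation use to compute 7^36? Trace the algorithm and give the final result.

Computing 7^36 by squaring (build up from 7^1; each line after the first costs one multiplication):

7^1 = 7
7^2 = (7^1)^2 = 7^2 = 49
7^4 = (7^2)^2 = 49^2 = 2401
7^8 = (7^4)^2 = 2401^2 = 5764801
7^9 = 7 * 7^8 = 7 * 5764801 = 40353607
7^18 = (7^9)^2 = 40353607^2 = 1628413597910449
7^36 = (7^18)^2 = 1628413597910449^2 = 2651730845859653471779023381601

Result: 2651730845859653471779023381601
Multiplications needed: 6 (6 lines after 7^1)

7^36 = 2651730845859653471779023381601. Using exponentiation by squaring, this requires 6 multiplications. The key idea: if the exponent is even, square the half-power; if odd, multiply by the base once.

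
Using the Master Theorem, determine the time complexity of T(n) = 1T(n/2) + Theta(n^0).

Master Theorem for T(n) = 1T(n/2) + O(n^0):

a = 1, b = 2, c = 0
log_b(a) = log_2(1) = 0.0000

Case 2: c = 0 = log_2(1) = 0.0000
T(n) = O(n^0 log n) = O(log n)

For T(n) = 1T(n/2) + O(n^0): log_2(1) = 0.0000. This is Case 2 of the Master Theorem (c = log_b(a), equal work at all levels), giving O(log n).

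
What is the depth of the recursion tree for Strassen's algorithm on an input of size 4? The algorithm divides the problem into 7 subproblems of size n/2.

For divide and conquer with division factor 2:

Problem sizes at each level:
Level 0: 4
Level 1: 2
Level 2: 1

The root is level 0 and the size-1 base case is level 2 (the tree spans levels 0 through 2, i.e. 3 levels counting the root), so the depth is the number of divisions: log_2(4) = 2

The recursion tree depth is log_2(4) = 2. At each level, the problem size is divided by 2, so it takes 2 divisions to reduce to a base case of size 1. The algorithm makes 7 recursive calls at each level.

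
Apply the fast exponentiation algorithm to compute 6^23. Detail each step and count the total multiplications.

Computing 6^23 by squaring (build up from 6^1; each line after the first costs one multiplication):

6^1 = 6
6^2 = (6^1)^2 = 6^2 = 36
6^4 = (6^2)^2 = 36^2 = 1296
6^5 = 6 * 6^4 = 6 * 1296 = 7776
6^10 = (6^5)^2 = 7776^2 = 60466176
6^11 = 6 * 6^10 = 6 * 60466176 = 362797056
6^22 = (6^11)^2 = 362797056^2 = 131621703842267136
6^23 = 6 * 6^22 = 6 * 131621703842267136 = 789730223053602816

Result: 789730223053602816
Multiplications needed: 7 (7 lines after 6^1)

6^23 = 789730223053602816. Using exponentiation by squaring, this requires 7 multiplications. The key idea: if the exponent is even, square the half-power; if odd, multiply by the base once.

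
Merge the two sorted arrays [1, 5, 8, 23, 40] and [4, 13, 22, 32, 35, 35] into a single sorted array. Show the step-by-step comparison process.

Merging process:

Compare 1 vs 4: take 1 from left. Merged: [1]
Compare 5 vs 4: take 4 from right. Merged: [1, 4]
Compare 5 vs 13: take 5 from left. Merged: [1, 4, 5]
Compare 8 vs 13: take 8 from left. Merged: [1, 4, 5, 8]
Compare 23 vs 13: take 13 from right. Merged: [1, 4, 5, 8, 13]
Compare 23 vs 22: take 22 from right. Merged: [1, 4, 5, 8, 13, 22]
Compare 23 vs 32: take 23 from left. Merged: [1, 4, 5, 8, 13, 22, 23]
Compare 40 vs 32: take 32 from right. Merged: [1, 4, 5, 8, 13, 22, 23, 32]
Compare 40 vs 35: take 35 from right. Merged: [1, 4, 5, 8, 13, 22, 23, 32, 35]
Compare 40 vs 35: take 35 from right. Merged: [1, 4, 5, 8, 13, 22, 23, 32, 35, 35]
Append remaining from left: [40]. Merged: [1, 4, 5, 8, 13, 22, 23, 32, 35, 35, 40]

Final merged array: [1, 4, 5, 8, 13, 22, 23, 32, 35, 35, 40]
Total comparisons: 10

The merged array is [1, 4, 5, 8, 13, 22, 23, 32, 35, 35, 40], requiring 10 comparisons. The merge step runs in O(n) time where n is the total number of elements.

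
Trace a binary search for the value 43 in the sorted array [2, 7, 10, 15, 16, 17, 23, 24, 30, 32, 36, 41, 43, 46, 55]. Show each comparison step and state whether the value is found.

Binary search for 43 in [2, 7, 10, 15, 16, 17, 23, 24, 30, 32, 36, 41, 43, 46, 55]:

lo=0, hi=14, mid=7, arr[mid]=24 -> 24 < 43, search right half
lo=8, hi=14, mid=11, arr[mid]=41 -> 41 < 43, search right half
lo=12, hi=14, mid=13, arr[mid]=46 -> 46 > 43, search left half
lo=12, hi=12, mid=12, arr[mid]=43 -> Found target at index 12!

Binary search finds 43 at index 12 after 4 comparisons. The search repeatedly halves the search space by comparing with the middle element.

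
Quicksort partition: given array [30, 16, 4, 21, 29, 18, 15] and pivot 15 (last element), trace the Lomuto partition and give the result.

Lomuto partition with pivot = 15:

Initial array: [30, 16, 4, 21, 29, 18, 15]

arr[0]=30 > 15: no swap
arr[1]=16 > 15: no swap
arr[2]=4 <= 15: swap with position 0, array becomes [4, 16, 30, 21, 29, 18, 15]
arr[3]=21 > 15: no swap
arr[4]=29 > 15: no swap
arr[5]=18 > 15: no swap

Place pivot at position 1: [4, 15, 30, 21, 29, 18, 16]
Pivot position: 1

After partitioning with pivot 15, the array becomes [4, 15, 30, 21, 29, 18, 16]. The pivot is placed at index 1. All elements to the left of the pivot are <= 15, and all elements to the right are > 15.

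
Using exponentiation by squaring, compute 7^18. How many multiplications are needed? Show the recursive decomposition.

Computing 7^18 by squaring (build up from 7^1; each line after the first costs one multiplication):

7^1 = 7
7^2 = (7^1)^2 = 7^2 = 49
7^4 = (7^2)^2 = 49^2 = 2401
7^8 = (7^4)^2 = 2401^2 = 5764801
7^9 = 7 * 7^8 = 7 * 5764801 = 40353607
7^18 = (7^9)^2 = 40353607^2 = 1628413597910449

Result: 1628413597910449
Multiplications needed: 5 (5 lines after 7^1)

7^18 = 1628413597910449. Using exponentiation by squaring, this requires 5 multiplications. The key idea: if the exponent is even, square the half-power; if odd, multiply by the base once.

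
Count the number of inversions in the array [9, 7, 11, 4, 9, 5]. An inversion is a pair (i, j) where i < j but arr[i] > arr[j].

Finding inversions in [9, 7, 11, 4, 9, 5]:

(0, 1): arr[0]=9 > arr[1]=7
(0, 3): arr[0]=9 > arr[3]=4
(0, 5): arr[0]=9 > arr[5]=5
(1, 3): arr[1]=7 > arr[3]=4
(1, 5): arr[1]=7 > arr[5]=5
(2, 3): arr[2]=11 > arr[3]=4
(2, 4): arr[2]=11 > arr[4]=9
(2, 5): arr[2]=11 > arr[5]=5
(4, 5): arr[4]=9 > arr[5]=5

Total inversions: 9

The array has 9 inversion(s): (0,1), (0,3), (0,5), (1,3), (1,5), (2,3), (2,4), (2,5), (4,5). Each pair (i,j) satisfies i < j and arr[i] > arr[j].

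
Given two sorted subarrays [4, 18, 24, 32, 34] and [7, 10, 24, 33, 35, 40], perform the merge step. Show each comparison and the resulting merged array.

Merging process:

Compare 4 vs 7: take 4 from left. Merged: [4]
Compare 18 vs 7: take 7 from right. Merged: [4, 7]
Compare 18 vs 10: take 10 from right. Merged: [4, 7, 10]
Compare 18 vs 24: take 18 from left. Merged: [4, 7, 10, 18]
Compare 24 vs 24: take 24 from left. Merged: [4, 7, 10, 18, 24]
Compare 32 vs 24: take 24 from right. Merged: [4, 7, 10, 18, 24, 24]
Compare 32 vs 33: take 32 from left. Merged: [4, 7, 10, 18, 24, 24, 32]
Compare 34 vs 33: take 33 from right. Merged: [4, 7, 10, 18, 24, 24, 32, 33]
Compare 34 vs 35: take 34 from left. Merged: [4, 7, 10, 18, 24, 24, 32, 33, 34]
Append remaining from right: [35, 40]. Merged: [4, 7, 10, 18, 24, 24, 32, 33, 34, 35, 40]

Final merged array: [4, 7, 10, 18, 24, 24, 32, 33, 34, 35, 40]
Total comparisons: 9

The merged array is [4, 7, 10, 18, 24, 24, 32, 33, 34, 35, 40], requiring 9 comparisons. The merge step runs in O(n) time where n is the total number of elements.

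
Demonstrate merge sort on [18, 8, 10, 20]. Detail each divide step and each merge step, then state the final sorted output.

Merge sort trace:

Split: [18, 8, 10, 20] -> [18, 8] and [10, 20]
  Split: [18, 8] -> [18] and [8]
  Merge: [18] + [8] -> [8, 18]
  Split: [10, 20] -> [10] and [20]
  Merge: [10] + [20] -> [10, 20]
Merge: [8, 18] + [10, 20] -> [8, 10, 18, 20]

Final sorted array: [8, 10, 18, 20]

The merge sort proceeds by recursively splitting the array and merging sorted halves.
After all merges, the sorted array is [8, 10, 18, 20].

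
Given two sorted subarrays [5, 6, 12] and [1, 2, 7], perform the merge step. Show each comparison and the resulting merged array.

Merging process:

Compare 5 vs 1: take 1 from right. Merged: [1]
Compare 5 vs 2: take 2 from right. Merged: [1, 2]
Compare 5 vs 7: take 5 from left. Merged: [1, 2, 5]
Compare 6 vs 7: take 6 from left. Merged: [1, 2, 5, 6]
Compare 12 vs 7: take 7 from right. Merged: [1, 2, 5, 6, 7]
Append remaining from left: [12]. Merged: [1, 2, 5, 6, 7, 12]

Final merged array: [1, 2, 5, 6, 7, 12]
Total comparisons: 5

The merged array is [1, 2, 5, 6, 7, 12], requiring 5 comparisons. The merge step runs in O(n) time where n is the total number of elements.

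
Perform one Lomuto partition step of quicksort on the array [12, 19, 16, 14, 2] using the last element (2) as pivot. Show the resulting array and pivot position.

Lomuto partition with pivot = 2:

Initial array: [12, 19, 16, 14, 2]

arr[0]=12 > 2: no swap
arr[1]=19 > 2: no swap
arr[2]=16 > 2: no swap
arr[3]=14 > 2: no swap

Place pivot at position 0: [2, 19, 16, 14, 12]
Pivot position: 0

After partitioning with pivot 2, the array becomes [2, 19, 16, 14, 12]. The pivot is placed at index 0. All elements to the left of the pivot are <= 2, and all elements to the right are > 2.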